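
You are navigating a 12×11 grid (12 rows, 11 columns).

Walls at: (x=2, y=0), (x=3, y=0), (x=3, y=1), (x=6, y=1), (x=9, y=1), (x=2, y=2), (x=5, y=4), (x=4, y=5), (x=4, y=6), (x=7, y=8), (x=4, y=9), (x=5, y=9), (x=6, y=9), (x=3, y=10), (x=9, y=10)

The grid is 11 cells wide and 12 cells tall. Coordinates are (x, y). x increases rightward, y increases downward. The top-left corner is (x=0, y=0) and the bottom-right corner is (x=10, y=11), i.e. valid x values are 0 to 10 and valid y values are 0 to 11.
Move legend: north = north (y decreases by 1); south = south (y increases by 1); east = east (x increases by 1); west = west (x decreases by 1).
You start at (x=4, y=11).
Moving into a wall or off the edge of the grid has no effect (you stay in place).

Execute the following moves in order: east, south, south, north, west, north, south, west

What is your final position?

Start: (x=4, y=11)
  east (east): (x=4, y=11) -> (x=5, y=11)
  south (south): blocked, stay at (x=5, y=11)
  south (south): blocked, stay at (x=5, y=11)
  north (north): (x=5, y=11) -> (x=5, y=10)
  west (west): (x=5, y=10) -> (x=4, y=10)
  north (north): blocked, stay at (x=4, y=10)
  south (south): (x=4, y=10) -> (x=4, y=11)
  west (west): (x=4, y=11) -> (x=3, y=11)
Final: (x=3, y=11)

Answer: Final position: (x=3, y=11)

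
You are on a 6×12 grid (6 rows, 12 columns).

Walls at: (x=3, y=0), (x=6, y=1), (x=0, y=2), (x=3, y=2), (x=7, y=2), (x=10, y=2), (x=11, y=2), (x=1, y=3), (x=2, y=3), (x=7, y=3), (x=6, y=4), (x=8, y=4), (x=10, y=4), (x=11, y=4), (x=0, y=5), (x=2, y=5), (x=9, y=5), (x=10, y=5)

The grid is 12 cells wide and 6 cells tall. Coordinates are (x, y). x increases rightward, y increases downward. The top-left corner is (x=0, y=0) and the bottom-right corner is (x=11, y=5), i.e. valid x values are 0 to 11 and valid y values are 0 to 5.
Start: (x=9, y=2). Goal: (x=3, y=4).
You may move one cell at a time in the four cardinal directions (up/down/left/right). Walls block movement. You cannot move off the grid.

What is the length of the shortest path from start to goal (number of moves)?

Answer: Shortest path length: 12

Derivation:
BFS from (x=9, y=2) until reaching (x=3, y=4):
  Distance 0: (x=9, y=2)
  Distance 1: (x=9, y=1), (x=8, y=2), (x=9, y=3)
  Distance 2: (x=9, y=0), (x=8, y=1), (x=10, y=1), (x=8, y=3), (x=10, y=3), (x=9, y=4)
  Distance 3: (x=8, y=0), (x=10, y=0), (x=7, y=1), (x=11, y=1), (x=11, y=3)
  Distance 4: (x=7, y=0), (x=11, y=0)
  Distance 5: (x=6, y=0)
  Distance 6: (x=5, y=0)
  Distance 7: (x=4, y=0), (x=5, y=1)
  Distance 8: (x=4, y=1), (x=5, y=2)
  Distance 9: (x=3, y=1), (x=4, y=2), (x=6, y=2), (x=5, y=3)
  Distance 10: (x=2, y=1), (x=4, y=3), (x=6, y=3), (x=5, y=4)
  Distance 11: (x=2, y=0), (x=1, y=1), (x=2, y=2), (x=3, y=3), (x=4, y=4), (x=5, y=5)
  Distance 12: (x=1, y=0), (x=0, y=1), (x=1, y=2), (x=3, y=4), (x=4, y=5), (x=6, y=5)  <- goal reached here
One shortest path (12 moves): (x=9, y=2) -> (x=8, y=2) -> (x=8, y=1) -> (x=7, y=1) -> (x=7, y=0) -> (x=6, y=0) -> (x=5, y=0) -> (x=4, y=0) -> (x=4, y=1) -> (x=4, y=2) -> (x=4, y=3) -> (x=3, y=3) -> (x=3, y=4)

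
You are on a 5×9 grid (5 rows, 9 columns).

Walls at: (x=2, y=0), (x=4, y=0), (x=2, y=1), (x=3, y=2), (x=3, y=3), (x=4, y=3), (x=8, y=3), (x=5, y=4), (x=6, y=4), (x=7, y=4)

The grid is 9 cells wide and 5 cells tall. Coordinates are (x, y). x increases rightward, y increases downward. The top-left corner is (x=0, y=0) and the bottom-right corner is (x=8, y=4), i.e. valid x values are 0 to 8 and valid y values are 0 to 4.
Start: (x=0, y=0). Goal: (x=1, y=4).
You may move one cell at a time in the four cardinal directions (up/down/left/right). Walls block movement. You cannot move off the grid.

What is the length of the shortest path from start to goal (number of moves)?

Answer: Shortest path length: 5

Derivation:
BFS from (x=0, y=0) until reaching (x=1, y=4):
  Distance 0: (x=0, y=0)
  Distance 1: (x=1, y=0), (x=0, y=1)
  Distance 2: (x=1, y=1), (x=0, y=2)
  Distance 3: (x=1, y=2), (x=0, y=3)
  Distance 4: (x=2, y=2), (x=1, y=3), (x=0, y=4)
  Distance 5: (x=2, y=3), (x=1, y=4)  <- goal reached here
One shortest path (5 moves): (x=0, y=0) -> (x=1, y=0) -> (x=1, y=1) -> (x=1, y=2) -> (x=1, y=3) -> (x=1, y=4)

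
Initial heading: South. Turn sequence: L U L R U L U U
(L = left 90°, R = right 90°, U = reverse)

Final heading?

Answer: Final heading: North

Derivation:
Start: South
  L (left (90° counter-clockwise)) -> East
  U (U-turn (180°)) -> West
  L (left (90° counter-clockwise)) -> South
  R (right (90° clockwise)) -> West
  U (U-turn (180°)) -> East
  L (left (90° counter-clockwise)) -> North
  U (U-turn (180°)) -> South
  U (U-turn (180°)) -> North
Final: North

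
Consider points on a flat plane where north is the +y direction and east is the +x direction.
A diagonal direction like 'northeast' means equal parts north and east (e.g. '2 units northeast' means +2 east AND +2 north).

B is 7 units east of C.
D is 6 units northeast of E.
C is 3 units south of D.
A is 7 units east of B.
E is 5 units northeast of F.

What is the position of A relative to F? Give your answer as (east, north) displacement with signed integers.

Answer: A is at (east=25, north=8) relative to F.

Derivation:
Place F at the origin (east=0, north=0).
  E is 5 units northeast of F: delta (east=+5, north=+5); E at (east=5, north=5).
  D is 6 units northeast of E: delta (east=+6, north=+6); D at (east=11, north=11).
  C is 3 units south of D: delta (east=+0, north=-3); C at (east=11, north=8).
  B is 7 units east of C: delta (east=+7, north=+0); B at (east=18, north=8).
  A is 7 units east of B: delta (east=+7, north=+0); A at (east=25, north=8).
Therefore A relative to F: (east=25, north=8).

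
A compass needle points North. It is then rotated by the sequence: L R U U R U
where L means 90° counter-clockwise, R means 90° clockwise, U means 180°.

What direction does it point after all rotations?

Start: North
  L (left (90° counter-clockwise)) -> West
  R (right (90° clockwise)) -> North
  U (U-turn (180°)) -> South
  U (U-turn (180°)) -> North
  R (right (90° clockwise)) -> East
  U (U-turn (180°)) -> West
Final: West

Answer: Final heading: West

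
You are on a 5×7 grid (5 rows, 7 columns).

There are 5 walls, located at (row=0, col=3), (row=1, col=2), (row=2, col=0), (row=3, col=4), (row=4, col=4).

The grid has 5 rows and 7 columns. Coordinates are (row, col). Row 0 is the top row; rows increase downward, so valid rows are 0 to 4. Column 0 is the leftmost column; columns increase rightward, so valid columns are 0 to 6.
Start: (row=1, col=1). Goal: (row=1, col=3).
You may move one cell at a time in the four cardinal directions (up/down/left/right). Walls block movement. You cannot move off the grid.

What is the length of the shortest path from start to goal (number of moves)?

Answer: Shortest path length: 4

Derivation:
BFS from (row=1, col=1) until reaching (row=1, col=3):
  Distance 0: (row=1, col=1)
  Distance 1: (row=0, col=1), (row=1, col=0), (row=2, col=1)
  Distance 2: (row=0, col=0), (row=0, col=2), (row=2, col=2), (row=3, col=1)
  Distance 3: (row=2, col=3), (row=3, col=0), (row=3, col=2), (row=4, col=1)
  Distance 4: (row=1, col=3), (row=2, col=4), (row=3, col=3), (row=4, col=0), (row=4, col=2)  <- goal reached here
One shortest path (4 moves): (row=1, col=1) -> (row=2, col=1) -> (row=2, col=2) -> (row=2, col=3) -> (row=1, col=3)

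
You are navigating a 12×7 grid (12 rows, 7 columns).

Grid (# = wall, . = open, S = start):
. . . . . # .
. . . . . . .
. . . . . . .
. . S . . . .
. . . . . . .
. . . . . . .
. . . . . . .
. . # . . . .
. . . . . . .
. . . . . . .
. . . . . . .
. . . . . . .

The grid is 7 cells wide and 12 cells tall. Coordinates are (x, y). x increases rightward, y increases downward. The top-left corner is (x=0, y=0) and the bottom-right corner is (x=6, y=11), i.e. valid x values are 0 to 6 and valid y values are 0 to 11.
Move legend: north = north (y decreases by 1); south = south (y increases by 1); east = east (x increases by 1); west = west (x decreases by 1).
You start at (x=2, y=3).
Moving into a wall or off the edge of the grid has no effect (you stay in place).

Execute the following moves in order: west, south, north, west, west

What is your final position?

Answer: Final position: (x=0, y=3)

Derivation:
Start: (x=2, y=3)
  west (west): (x=2, y=3) -> (x=1, y=3)
  south (south): (x=1, y=3) -> (x=1, y=4)
  north (north): (x=1, y=4) -> (x=1, y=3)
  west (west): (x=1, y=3) -> (x=0, y=3)
  west (west): blocked, stay at (x=0, y=3)
Final: (x=0, y=3)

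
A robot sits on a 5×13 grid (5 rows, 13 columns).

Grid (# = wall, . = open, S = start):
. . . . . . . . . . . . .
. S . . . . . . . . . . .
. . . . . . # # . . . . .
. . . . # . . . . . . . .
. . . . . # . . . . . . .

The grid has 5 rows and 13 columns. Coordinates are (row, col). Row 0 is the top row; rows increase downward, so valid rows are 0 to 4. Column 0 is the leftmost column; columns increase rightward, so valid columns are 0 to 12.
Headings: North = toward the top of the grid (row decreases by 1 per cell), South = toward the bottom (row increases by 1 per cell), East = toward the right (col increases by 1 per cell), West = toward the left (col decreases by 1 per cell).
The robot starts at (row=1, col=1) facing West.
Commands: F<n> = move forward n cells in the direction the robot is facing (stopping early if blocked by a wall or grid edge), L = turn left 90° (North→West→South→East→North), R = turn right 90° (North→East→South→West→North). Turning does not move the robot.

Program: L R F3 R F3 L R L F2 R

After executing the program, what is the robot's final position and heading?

Start: (row=1, col=1), facing West
  L: turn left, now facing South
  R: turn right, now facing West
  F3: move forward 1/3 (blocked), now at (row=1, col=0)
  R: turn right, now facing North
  F3: move forward 1/3 (blocked), now at (row=0, col=0)
  L: turn left, now facing West
  R: turn right, now facing North
  L: turn left, now facing West
  F2: move forward 0/2 (blocked), now at (row=0, col=0)
  R: turn right, now facing North
Final: (row=0, col=0), facing North

Answer: Final position: (row=0, col=0), facing North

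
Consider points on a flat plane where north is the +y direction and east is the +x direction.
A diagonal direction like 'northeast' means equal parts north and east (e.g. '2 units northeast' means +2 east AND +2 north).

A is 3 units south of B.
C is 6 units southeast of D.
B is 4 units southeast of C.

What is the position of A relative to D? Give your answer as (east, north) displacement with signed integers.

Answer: A is at (east=10, north=-13) relative to D.

Derivation:
Place D at the origin (east=0, north=0).
  C is 6 units southeast of D: delta (east=+6, north=-6); C at (east=6, north=-6).
  B is 4 units southeast of C: delta (east=+4, north=-4); B at (east=10, north=-10).
  A is 3 units south of B: delta (east=+0, north=-3); A at (east=10, north=-13).
Therefore A relative to D: (east=10, north=-13).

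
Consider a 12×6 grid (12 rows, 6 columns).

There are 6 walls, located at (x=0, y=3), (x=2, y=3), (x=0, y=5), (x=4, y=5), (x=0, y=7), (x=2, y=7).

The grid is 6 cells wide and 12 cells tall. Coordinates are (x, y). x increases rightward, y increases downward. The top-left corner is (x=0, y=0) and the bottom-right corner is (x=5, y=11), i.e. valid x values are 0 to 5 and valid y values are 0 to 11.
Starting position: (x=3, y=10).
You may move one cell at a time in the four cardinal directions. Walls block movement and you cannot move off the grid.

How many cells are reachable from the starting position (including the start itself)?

Answer: Reachable cells: 66

Derivation:
BFS flood-fill from (x=3, y=10):
  Distance 0: (x=3, y=10)
  Distance 1: (x=3, y=9), (x=2, y=10), (x=4, y=10), (x=3, y=11)
  Distance 2: (x=3, y=8), (x=2, y=9), (x=4, y=9), (x=1, y=10), (x=5, y=10), (x=2, y=11), (x=4, y=11)
  Distance 3: (x=3, y=7), (x=2, y=8), (x=4, y=8), (x=1, y=9), (x=5, y=9), (x=0, y=10), (x=1, y=11), (x=5, y=11)
  Distance 4: (x=3, y=6), (x=4, y=7), (x=1, y=8), (x=5, y=8), (x=0, y=9), (x=0, y=11)
  Distance 5: (x=3, y=5), (x=2, y=6), (x=4, y=6), (x=1, y=7), (x=5, y=7), (x=0, y=8)
  Distance 6: (x=3, y=4), (x=2, y=5), (x=1, y=6), (x=5, y=6)
  Distance 7: (x=3, y=3), (x=2, y=4), (x=4, y=4), (x=1, y=5), (x=5, y=5), (x=0, y=6)
  Distance 8: (x=3, y=2), (x=4, y=3), (x=1, y=4), (x=5, y=4)
  Distance 9: (x=3, y=1), (x=2, y=2), (x=4, y=2), (x=1, y=3), (x=5, y=3), (x=0, y=4)
  Distance 10: (x=3, y=0), (x=2, y=1), (x=4, y=1), (x=1, y=2), (x=5, y=2)
  Distance 11: (x=2, y=0), (x=4, y=0), (x=1, y=1), (x=5, y=1), (x=0, y=2)
  Distance 12: (x=1, y=0), (x=5, y=0), (x=0, y=1)
  Distance 13: (x=0, y=0)
Total reachable: 66 (grid has 66 open cells total)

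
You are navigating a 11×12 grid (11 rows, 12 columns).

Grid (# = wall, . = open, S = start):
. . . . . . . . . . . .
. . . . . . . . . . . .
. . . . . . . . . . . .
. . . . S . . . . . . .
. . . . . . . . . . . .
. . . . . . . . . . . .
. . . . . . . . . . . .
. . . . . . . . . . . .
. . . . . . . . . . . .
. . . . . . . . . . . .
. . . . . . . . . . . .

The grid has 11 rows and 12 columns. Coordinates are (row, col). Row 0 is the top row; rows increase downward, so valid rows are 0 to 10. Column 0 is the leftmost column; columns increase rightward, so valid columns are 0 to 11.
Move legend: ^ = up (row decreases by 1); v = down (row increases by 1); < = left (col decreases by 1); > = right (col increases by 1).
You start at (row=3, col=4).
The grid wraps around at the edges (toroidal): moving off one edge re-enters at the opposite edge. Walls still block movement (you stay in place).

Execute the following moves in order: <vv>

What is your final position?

Answer: Final position: (row=5, col=4)

Derivation:
Start: (row=3, col=4)
  < (left): (row=3, col=4) -> (row=3, col=3)
  v (down): (row=3, col=3) -> (row=4, col=3)
  v (down): (row=4, col=3) -> (row=5, col=3)
  > (right): (row=5, col=3) -> (row=5, col=4)
Final: (row=5, col=4)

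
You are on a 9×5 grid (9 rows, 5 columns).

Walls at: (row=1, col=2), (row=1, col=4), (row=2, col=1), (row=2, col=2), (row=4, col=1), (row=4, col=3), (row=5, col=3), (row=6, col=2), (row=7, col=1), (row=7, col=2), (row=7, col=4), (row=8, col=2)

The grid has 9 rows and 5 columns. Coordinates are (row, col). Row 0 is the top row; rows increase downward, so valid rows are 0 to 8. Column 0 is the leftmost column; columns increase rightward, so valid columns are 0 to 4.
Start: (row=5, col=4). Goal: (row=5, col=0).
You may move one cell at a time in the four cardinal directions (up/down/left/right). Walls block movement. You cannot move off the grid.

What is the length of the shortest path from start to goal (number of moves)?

Answer: Shortest path length: 8

Derivation:
BFS from (row=5, col=4) until reaching (row=5, col=0):
  Distance 0: (row=5, col=4)
  Distance 1: (row=4, col=4), (row=6, col=4)
  Distance 2: (row=3, col=4), (row=6, col=3)
  Distance 3: (row=2, col=4), (row=3, col=3), (row=7, col=3)
  Distance 4: (row=2, col=3), (row=3, col=2), (row=8, col=3)
  Distance 5: (row=1, col=3), (row=3, col=1), (row=4, col=2), (row=8, col=4)
  Distance 6: (row=0, col=3), (row=3, col=0), (row=5, col=2)
  Distance 7: (row=0, col=2), (row=0, col=4), (row=2, col=0), (row=4, col=0), (row=5, col=1)
  Distance 8: (row=0, col=1), (row=1, col=0), (row=5, col=0), (row=6, col=1)  <- goal reached here
One shortest path (8 moves): (row=5, col=4) -> (row=4, col=4) -> (row=3, col=4) -> (row=3, col=3) -> (row=3, col=2) -> (row=3, col=1) -> (row=3, col=0) -> (row=4, col=0) -> (row=5, col=0)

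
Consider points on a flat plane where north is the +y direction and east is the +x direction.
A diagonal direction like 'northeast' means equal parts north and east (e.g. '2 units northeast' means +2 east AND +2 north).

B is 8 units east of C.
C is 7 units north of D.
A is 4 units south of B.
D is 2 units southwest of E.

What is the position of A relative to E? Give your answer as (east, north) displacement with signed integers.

Answer: A is at (east=6, north=1) relative to E.

Derivation:
Place E at the origin (east=0, north=0).
  D is 2 units southwest of E: delta (east=-2, north=-2); D at (east=-2, north=-2).
  C is 7 units north of D: delta (east=+0, north=+7); C at (east=-2, north=5).
  B is 8 units east of C: delta (east=+8, north=+0); B at (east=6, north=5).
  A is 4 units south of B: delta (east=+0, north=-4); A at (east=6, north=1).
Therefore A relative to E: (east=6, north=1).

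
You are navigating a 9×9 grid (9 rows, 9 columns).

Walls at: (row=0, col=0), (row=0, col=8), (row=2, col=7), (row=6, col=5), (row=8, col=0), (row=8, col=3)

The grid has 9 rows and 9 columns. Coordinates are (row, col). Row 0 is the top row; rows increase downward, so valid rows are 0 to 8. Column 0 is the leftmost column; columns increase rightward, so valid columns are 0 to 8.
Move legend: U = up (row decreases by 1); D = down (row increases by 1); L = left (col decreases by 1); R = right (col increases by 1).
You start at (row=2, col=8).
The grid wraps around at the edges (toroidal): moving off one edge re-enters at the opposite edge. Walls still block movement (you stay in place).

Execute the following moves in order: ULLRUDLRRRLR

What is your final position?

Answer: Final position: (row=1, col=0)

Derivation:
Start: (row=2, col=8)
  U (up): (row=2, col=8) -> (row=1, col=8)
  L (left): (row=1, col=8) -> (row=1, col=7)
  L (left): (row=1, col=7) -> (row=1, col=6)
  R (right): (row=1, col=6) -> (row=1, col=7)
  U (up): (row=1, col=7) -> (row=0, col=7)
  D (down): (row=0, col=7) -> (row=1, col=7)
  L (left): (row=1, col=7) -> (row=1, col=6)
  R (right): (row=1, col=6) -> (row=1, col=7)
  R (right): (row=1, col=7) -> (row=1, col=8)
  R (right): (row=1, col=8) -> (row=1, col=0)
  L (left): (row=1, col=0) -> (row=1, col=8)
  R (right): (row=1, col=8) -> (row=1, col=0)
Final: (row=1, col=0)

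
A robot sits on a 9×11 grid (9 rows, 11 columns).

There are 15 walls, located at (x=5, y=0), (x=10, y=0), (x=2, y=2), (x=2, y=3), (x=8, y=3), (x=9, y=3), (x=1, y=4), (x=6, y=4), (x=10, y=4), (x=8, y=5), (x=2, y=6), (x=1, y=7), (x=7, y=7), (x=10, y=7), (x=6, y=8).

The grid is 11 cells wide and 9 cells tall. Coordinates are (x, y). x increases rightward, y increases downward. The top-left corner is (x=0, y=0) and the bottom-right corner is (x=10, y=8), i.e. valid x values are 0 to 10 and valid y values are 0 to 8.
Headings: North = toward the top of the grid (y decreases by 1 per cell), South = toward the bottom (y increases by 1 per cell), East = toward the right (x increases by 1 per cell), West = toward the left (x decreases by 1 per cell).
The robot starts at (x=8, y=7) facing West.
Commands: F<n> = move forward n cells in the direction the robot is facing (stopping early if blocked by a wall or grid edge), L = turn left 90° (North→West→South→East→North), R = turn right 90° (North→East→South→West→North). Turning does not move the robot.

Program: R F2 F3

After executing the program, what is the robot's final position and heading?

Answer: Final position: (x=8, y=6), facing North

Derivation:
Start: (x=8, y=7), facing West
  R: turn right, now facing North
  F2: move forward 1/2 (blocked), now at (x=8, y=6)
  F3: move forward 0/3 (blocked), now at (x=8, y=6)
Final: (x=8, y=6), facing North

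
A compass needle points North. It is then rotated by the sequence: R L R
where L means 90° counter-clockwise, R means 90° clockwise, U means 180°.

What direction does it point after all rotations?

Start: North
  R (right (90° clockwise)) -> East
  L (left (90° counter-clockwise)) -> North
  R (right (90° clockwise)) -> East
Final: East

Answer: Final heading: East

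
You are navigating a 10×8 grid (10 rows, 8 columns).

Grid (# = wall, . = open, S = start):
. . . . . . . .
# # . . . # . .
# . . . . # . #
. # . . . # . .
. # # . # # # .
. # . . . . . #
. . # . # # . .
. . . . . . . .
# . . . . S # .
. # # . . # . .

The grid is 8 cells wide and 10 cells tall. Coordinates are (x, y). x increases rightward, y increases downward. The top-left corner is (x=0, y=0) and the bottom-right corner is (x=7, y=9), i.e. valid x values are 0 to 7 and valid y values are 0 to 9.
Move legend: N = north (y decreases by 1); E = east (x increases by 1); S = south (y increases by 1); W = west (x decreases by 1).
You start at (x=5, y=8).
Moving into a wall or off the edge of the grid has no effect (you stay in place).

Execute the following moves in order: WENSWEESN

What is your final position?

Answer: Final position: (x=5, y=7)

Derivation:
Start: (x=5, y=8)
  W (west): (x=5, y=8) -> (x=4, y=8)
  E (east): (x=4, y=8) -> (x=5, y=8)
  N (north): (x=5, y=8) -> (x=5, y=7)
  S (south): (x=5, y=7) -> (x=5, y=8)
  W (west): (x=5, y=8) -> (x=4, y=8)
  E (east): (x=4, y=8) -> (x=5, y=8)
  E (east): blocked, stay at (x=5, y=8)
  S (south): blocked, stay at (x=5, y=8)
  N (north): (x=5, y=8) -> (x=5, y=7)
Final: (x=5, y=7)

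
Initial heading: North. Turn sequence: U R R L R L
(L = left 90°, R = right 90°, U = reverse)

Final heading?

Answer: Final heading: West

Derivation:
Start: North
  U (U-turn (180°)) -> South
  R (right (90° clockwise)) -> West
  R (right (90° clockwise)) -> North
  L (left (90° counter-clockwise)) -> West
  R (right (90° clockwise)) -> North
  L (left (90° counter-clockwise)) -> West
Final: West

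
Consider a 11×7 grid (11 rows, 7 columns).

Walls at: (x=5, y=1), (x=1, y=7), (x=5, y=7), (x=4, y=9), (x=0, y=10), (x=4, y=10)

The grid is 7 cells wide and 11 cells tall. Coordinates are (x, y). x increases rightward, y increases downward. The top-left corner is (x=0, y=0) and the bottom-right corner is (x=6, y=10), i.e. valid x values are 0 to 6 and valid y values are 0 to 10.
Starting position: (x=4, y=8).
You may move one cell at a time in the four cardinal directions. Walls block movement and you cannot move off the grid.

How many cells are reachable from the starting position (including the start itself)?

BFS flood-fill from (x=4, y=8):
  Distance 0: (x=4, y=8)
  Distance 1: (x=4, y=7), (x=3, y=8), (x=5, y=8)
  Distance 2: (x=4, y=6), (x=3, y=7), (x=2, y=8), (x=6, y=8), (x=3, y=9), (x=5, y=9)
  Distance 3: (x=4, y=5), (x=3, y=6), (x=5, y=6), (x=2, y=7), (x=6, y=7), (x=1, y=8), (x=2, y=9), (x=6, y=9), (x=3, y=10), (x=5, y=10)
  Distance 4: (x=4, y=4), (x=3, y=5), (x=5, y=5), (x=2, y=6), (x=6, y=6), (x=0, y=8), (x=1, y=9), (x=2, y=10), (x=6, y=10)
  Distance 5: (x=4, y=3), (x=3, y=4), (x=5, y=4), (x=2, y=5), (x=6, y=5), (x=1, y=6), (x=0, y=7), (x=0, y=9), (x=1, y=10)
  Distance 6: (x=4, y=2), (x=3, y=3), (x=5, y=3), (x=2, y=4), (x=6, y=4), (x=1, y=5), (x=0, y=6)
  Distance 7: (x=4, y=1), (x=3, y=2), (x=5, y=2), (x=2, y=3), (x=6, y=3), (x=1, y=4), (x=0, y=5)
  Distance 8: (x=4, y=0), (x=3, y=1), (x=2, y=2), (x=6, y=2), (x=1, y=3), (x=0, y=4)
  Distance 9: (x=3, y=0), (x=5, y=0), (x=2, y=1), (x=6, y=1), (x=1, y=2), (x=0, y=3)
  Distance 10: (x=2, y=0), (x=6, y=0), (x=1, y=1), (x=0, y=2)
  Distance 11: (x=1, y=0), (x=0, y=1)
  Distance 12: (x=0, y=0)
Total reachable: 71 (grid has 71 open cells total)

Answer: Reachable cells: 71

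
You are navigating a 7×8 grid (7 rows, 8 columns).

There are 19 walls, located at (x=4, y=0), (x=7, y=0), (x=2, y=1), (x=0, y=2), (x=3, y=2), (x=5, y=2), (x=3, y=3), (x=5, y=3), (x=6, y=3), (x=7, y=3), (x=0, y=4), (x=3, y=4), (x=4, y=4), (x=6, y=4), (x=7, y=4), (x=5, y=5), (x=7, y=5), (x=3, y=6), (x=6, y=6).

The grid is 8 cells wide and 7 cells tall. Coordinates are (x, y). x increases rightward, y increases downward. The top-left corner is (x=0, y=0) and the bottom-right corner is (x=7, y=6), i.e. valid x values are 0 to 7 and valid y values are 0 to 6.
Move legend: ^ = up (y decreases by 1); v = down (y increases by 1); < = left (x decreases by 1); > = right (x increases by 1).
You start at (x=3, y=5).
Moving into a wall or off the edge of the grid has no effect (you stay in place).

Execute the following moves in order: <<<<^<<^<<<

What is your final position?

Start: (x=3, y=5)
  < (left): (x=3, y=5) -> (x=2, y=5)
  < (left): (x=2, y=5) -> (x=1, y=5)
  < (left): (x=1, y=5) -> (x=0, y=5)
  < (left): blocked, stay at (x=0, y=5)
  ^ (up): blocked, stay at (x=0, y=5)
  < (left): blocked, stay at (x=0, y=5)
  < (left): blocked, stay at (x=0, y=5)
  ^ (up): blocked, stay at (x=0, y=5)
  [×3]< (left): blocked, stay at (x=0, y=5)
Final: (x=0, y=5)

Answer: Final position: (x=0, y=5)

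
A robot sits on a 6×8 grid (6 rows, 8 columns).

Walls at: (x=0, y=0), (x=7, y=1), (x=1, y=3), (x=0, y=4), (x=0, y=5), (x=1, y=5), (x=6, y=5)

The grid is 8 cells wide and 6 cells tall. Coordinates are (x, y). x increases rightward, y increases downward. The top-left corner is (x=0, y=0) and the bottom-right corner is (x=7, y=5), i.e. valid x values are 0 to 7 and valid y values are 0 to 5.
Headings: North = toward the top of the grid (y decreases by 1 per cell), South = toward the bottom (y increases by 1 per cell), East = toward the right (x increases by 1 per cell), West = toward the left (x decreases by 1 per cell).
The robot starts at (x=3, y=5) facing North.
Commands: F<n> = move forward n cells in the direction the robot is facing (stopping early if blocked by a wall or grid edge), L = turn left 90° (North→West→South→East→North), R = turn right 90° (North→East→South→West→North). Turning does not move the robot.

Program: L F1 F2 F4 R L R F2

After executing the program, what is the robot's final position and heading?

Start: (x=3, y=5), facing North
  L: turn left, now facing West
  F1: move forward 1, now at (x=2, y=5)
  F2: move forward 0/2 (blocked), now at (x=2, y=5)
  F4: move forward 0/4 (blocked), now at (x=2, y=5)
  R: turn right, now facing North
  L: turn left, now facing West
  R: turn right, now facing North
  F2: move forward 2, now at (x=2, y=3)
Final: (x=2, y=3), facing North

Answer: Final position: (x=2, y=3), facing North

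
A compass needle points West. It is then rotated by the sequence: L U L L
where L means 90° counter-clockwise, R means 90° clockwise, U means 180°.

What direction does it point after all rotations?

Start: West
  L (left (90° counter-clockwise)) -> South
  U (U-turn (180°)) -> North
  L (left (90° counter-clockwise)) -> West
  L (left (90° counter-clockwise)) -> South
Final: South

Answer: Final heading: South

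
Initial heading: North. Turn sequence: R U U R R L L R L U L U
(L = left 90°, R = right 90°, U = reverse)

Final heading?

Start: North
  R (right (90° clockwise)) -> East
  U (U-turn (180°)) -> West
  U (U-turn (180°)) -> East
  R (right (90° clockwise)) -> South
  R (right (90° clockwise)) -> West
  L (left (90° counter-clockwise)) -> South
  L (left (90° counter-clockwise)) -> East
  R (right (90° clockwise)) -> South
  L (left (90° counter-clockwise)) -> East
  U (U-turn (180°)) -> West
  L (left (90° counter-clockwise)) -> South
  U (U-turn (180°)) -> North
Final: North

Answer: Final heading: North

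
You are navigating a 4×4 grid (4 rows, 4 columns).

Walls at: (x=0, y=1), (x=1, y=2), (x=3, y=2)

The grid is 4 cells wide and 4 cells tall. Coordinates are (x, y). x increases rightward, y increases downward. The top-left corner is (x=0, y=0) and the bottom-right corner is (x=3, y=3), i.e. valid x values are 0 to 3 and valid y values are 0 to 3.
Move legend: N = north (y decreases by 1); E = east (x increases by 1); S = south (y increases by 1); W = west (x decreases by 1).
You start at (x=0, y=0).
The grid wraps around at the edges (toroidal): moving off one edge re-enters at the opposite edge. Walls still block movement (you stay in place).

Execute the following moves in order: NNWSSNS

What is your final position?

Start: (x=0, y=0)
  N (north): (x=0, y=0) -> (x=0, y=3)
  N (north): (x=0, y=3) -> (x=0, y=2)
  W (west): blocked, stay at (x=0, y=2)
  S (south): (x=0, y=2) -> (x=0, y=3)
  S (south): (x=0, y=3) -> (x=0, y=0)
  N (north): (x=0, y=0) -> (x=0, y=3)
  S (south): (x=0, y=3) -> (x=0, y=0)
Final: (x=0, y=0)

Answer: Final position: (x=0, y=0)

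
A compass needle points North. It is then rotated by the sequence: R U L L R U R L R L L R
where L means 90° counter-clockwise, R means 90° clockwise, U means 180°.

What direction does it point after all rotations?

Start: North
  R (right (90° clockwise)) -> East
  U (U-turn (180°)) -> West
  L (left (90° counter-clockwise)) -> South
  L (left (90° counter-clockwise)) -> East
  R (right (90° clockwise)) -> South
  U (U-turn (180°)) -> North
  R (right (90° clockwise)) -> East
  L (left (90° counter-clockwise)) -> North
  R (right (90° clockwise)) -> East
  L (left (90° counter-clockwise)) -> North
  L (left (90° counter-clockwise)) -> West
  R (right (90° clockwise)) -> North
Final: North

Answer: Final heading: North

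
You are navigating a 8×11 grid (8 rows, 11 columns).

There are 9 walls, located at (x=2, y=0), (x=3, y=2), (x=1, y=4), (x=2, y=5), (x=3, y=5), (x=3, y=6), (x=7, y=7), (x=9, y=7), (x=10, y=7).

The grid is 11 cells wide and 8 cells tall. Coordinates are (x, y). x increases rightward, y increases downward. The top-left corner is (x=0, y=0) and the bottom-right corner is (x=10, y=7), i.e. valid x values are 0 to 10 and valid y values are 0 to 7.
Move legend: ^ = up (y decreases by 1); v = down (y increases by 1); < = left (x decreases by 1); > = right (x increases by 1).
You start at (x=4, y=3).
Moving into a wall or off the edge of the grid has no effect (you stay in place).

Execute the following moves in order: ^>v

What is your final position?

Answer: Final position: (x=5, y=3)

Derivation:
Start: (x=4, y=3)
  ^ (up): (x=4, y=3) -> (x=4, y=2)
  > (right): (x=4, y=2) -> (x=5, y=2)
  v (down): (x=5, y=2) -> (x=5, y=3)
Final: (x=5, y=3)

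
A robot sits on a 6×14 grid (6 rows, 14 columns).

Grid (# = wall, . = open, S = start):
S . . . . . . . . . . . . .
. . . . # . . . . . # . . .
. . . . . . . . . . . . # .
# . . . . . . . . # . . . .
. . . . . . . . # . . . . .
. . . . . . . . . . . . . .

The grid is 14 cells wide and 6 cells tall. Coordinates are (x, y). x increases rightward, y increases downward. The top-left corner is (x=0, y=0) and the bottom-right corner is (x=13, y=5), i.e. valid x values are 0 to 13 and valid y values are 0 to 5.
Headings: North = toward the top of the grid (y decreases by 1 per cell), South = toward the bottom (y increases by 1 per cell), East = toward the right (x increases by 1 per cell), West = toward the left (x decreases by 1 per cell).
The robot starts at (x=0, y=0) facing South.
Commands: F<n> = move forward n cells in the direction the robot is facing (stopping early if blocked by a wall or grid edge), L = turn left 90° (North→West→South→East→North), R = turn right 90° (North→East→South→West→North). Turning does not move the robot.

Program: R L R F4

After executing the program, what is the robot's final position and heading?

Answer: Final position: (x=0, y=0), facing West

Derivation:
Start: (x=0, y=0), facing South
  R: turn right, now facing West
  L: turn left, now facing South
  R: turn right, now facing West
  F4: move forward 0/4 (blocked), now at (x=0, y=0)
Final: (x=0, y=0), facing West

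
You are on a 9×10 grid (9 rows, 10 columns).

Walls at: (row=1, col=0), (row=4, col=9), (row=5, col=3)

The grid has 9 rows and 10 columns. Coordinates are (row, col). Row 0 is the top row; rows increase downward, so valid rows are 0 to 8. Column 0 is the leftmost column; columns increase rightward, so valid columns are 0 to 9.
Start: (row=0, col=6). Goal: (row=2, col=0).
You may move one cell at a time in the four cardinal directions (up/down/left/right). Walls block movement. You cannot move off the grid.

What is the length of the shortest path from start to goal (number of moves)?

Answer: Shortest path length: 8

Derivation:
BFS from (row=0, col=6) until reaching (row=2, col=0):
  Distance 0: (row=0, col=6)
  Distance 1: (row=0, col=5), (row=0, col=7), (row=1, col=6)
  Distance 2: (row=0, col=4), (row=0, col=8), (row=1, col=5), (row=1, col=7), (row=2, col=6)
  Distance 3: (row=0, col=3), (row=0, col=9), (row=1, col=4), (row=1, col=8), (row=2, col=5), (row=2, col=7), (row=3, col=6)
  Distance 4: (row=0, col=2), (row=1, col=3), (row=1, col=9), (row=2, col=4), (row=2, col=8), (row=3, col=5), (row=3, col=7), (row=4, col=6)
  Distance 5: (row=0, col=1), (row=1, col=2), (row=2, col=3), (row=2, col=9), (row=3, col=4), (row=3, col=8), (row=4, col=5), (row=4, col=7), (row=5, col=6)
  Distance 6: (row=0, col=0), (row=1, col=1), (row=2, col=2), (row=3, col=3), (row=3, col=9), (row=4, col=4), (row=4, col=8), (row=5, col=5), (row=5, col=7), (row=6, col=6)
  Distance 7: (row=2, col=1), (row=3, col=2), (row=4, col=3), (row=5, col=4), (row=5, col=8), (row=6, col=5), (row=6, col=7), (row=7, col=6)
  Distance 8: (row=2, col=0), (row=3, col=1), (row=4, col=2), (row=5, col=9), (row=6, col=4), (row=6, col=8), (row=7, col=5), (row=7, col=7), (row=8, col=6)  <- goal reached here
One shortest path (8 moves): (row=0, col=6) -> (row=0, col=5) -> (row=0, col=4) -> (row=0, col=3) -> (row=0, col=2) -> (row=0, col=1) -> (row=1, col=1) -> (row=2, col=1) -> (row=2, col=0)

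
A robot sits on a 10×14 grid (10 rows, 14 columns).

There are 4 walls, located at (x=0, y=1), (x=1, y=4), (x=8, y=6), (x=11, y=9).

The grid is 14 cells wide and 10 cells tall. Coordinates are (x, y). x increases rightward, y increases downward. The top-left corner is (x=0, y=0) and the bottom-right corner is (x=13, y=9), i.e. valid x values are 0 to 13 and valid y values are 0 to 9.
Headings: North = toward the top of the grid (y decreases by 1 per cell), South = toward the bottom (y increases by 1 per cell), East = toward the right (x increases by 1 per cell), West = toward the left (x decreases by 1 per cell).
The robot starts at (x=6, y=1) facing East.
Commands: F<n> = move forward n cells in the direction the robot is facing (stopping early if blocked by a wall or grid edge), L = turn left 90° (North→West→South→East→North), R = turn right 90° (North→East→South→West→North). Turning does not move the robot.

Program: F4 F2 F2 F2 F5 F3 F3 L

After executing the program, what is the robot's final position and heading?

Answer: Final position: (x=13, y=1), facing North

Derivation:
Start: (x=6, y=1), facing East
  F4: move forward 4, now at (x=10, y=1)
  F2: move forward 2, now at (x=12, y=1)
  F2: move forward 1/2 (blocked), now at (x=13, y=1)
  F2: move forward 0/2 (blocked), now at (x=13, y=1)
  F5: move forward 0/5 (blocked), now at (x=13, y=1)
  F3: move forward 0/3 (blocked), now at (x=13, y=1)
  F3: move forward 0/3 (blocked), now at (x=13, y=1)
  L: turn left, now facing North
Final: (x=13, y=1), facing North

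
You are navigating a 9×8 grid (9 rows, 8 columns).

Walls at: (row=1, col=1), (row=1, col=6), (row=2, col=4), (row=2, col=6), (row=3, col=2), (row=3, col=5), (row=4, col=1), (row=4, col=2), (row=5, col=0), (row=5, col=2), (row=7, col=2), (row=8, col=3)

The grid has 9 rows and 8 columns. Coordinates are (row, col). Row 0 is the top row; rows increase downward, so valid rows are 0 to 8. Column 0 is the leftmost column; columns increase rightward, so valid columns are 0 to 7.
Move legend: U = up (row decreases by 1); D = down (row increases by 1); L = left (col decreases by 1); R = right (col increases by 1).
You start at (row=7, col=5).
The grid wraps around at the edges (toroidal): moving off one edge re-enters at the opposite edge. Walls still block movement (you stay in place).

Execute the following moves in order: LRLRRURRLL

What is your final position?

Start: (row=7, col=5)
  L (left): (row=7, col=5) -> (row=7, col=4)
  R (right): (row=7, col=4) -> (row=7, col=5)
  L (left): (row=7, col=5) -> (row=7, col=4)
  R (right): (row=7, col=4) -> (row=7, col=5)
  R (right): (row=7, col=5) -> (row=7, col=6)
  U (up): (row=7, col=6) -> (row=6, col=6)
  R (right): (row=6, col=6) -> (row=6, col=7)
  R (right): (row=6, col=7) -> (row=6, col=0)
  L (left): (row=6, col=0) -> (row=6, col=7)
  L (left): (row=6, col=7) -> (row=6, col=6)
Final: (row=6, col=6)

Answer: Final position: (row=6, col=6)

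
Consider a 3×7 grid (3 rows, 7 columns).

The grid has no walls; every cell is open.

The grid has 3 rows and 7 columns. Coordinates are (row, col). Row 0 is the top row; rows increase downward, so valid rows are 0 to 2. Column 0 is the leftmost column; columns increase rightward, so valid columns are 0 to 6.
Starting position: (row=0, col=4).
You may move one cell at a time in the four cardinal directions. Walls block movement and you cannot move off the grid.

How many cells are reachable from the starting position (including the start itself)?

Answer: Reachable cells: 21

Derivation:
BFS flood-fill from (row=0, col=4):
  Distance 0: (row=0, col=4)
  Distance 1: (row=0, col=3), (row=0, col=5), (row=1, col=4)
  Distance 2: (row=0, col=2), (row=0, col=6), (row=1, col=3), (row=1, col=5), (row=2, col=4)
  Distance 3: (row=0, col=1), (row=1, col=2), (row=1, col=6), (row=2, col=3), (row=2, col=5)
  Distance 4: (row=0, col=0), (row=1, col=1), (row=2, col=2), (row=2, col=6)
  Distance 5: (row=1, col=0), (row=2, col=1)
  Distance 6: (row=2, col=0)
Total reachable: 21 (grid has 21 open cells total)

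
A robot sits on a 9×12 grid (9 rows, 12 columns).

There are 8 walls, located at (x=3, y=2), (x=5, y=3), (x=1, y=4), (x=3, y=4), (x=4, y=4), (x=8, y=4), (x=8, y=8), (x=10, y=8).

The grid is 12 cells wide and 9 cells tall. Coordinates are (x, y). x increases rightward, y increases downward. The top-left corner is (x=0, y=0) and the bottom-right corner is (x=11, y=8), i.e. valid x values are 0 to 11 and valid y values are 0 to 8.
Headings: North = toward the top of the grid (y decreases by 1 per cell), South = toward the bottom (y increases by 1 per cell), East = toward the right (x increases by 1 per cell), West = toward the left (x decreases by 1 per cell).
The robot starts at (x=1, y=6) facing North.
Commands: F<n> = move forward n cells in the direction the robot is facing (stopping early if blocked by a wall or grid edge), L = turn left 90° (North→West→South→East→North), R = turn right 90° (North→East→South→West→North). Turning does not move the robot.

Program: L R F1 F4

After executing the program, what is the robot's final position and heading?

Start: (x=1, y=6), facing North
  L: turn left, now facing West
  R: turn right, now facing North
  F1: move forward 1, now at (x=1, y=5)
  F4: move forward 0/4 (blocked), now at (x=1, y=5)
Final: (x=1, y=5), facing North

Answer: Final position: (x=1, y=5), facing North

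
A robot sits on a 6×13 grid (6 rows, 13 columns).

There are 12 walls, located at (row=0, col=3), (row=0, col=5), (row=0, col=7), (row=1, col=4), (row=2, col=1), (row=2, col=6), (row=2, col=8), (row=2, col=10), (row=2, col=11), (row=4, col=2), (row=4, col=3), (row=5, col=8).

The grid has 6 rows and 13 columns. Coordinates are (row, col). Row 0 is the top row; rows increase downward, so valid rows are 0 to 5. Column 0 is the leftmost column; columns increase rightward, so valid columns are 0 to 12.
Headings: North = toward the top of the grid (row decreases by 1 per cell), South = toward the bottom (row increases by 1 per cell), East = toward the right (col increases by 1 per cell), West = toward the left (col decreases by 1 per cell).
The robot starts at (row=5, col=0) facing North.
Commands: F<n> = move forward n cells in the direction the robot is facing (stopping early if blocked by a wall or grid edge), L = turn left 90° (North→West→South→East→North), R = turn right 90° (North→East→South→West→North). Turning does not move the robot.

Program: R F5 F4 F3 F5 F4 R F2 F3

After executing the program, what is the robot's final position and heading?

Start: (row=5, col=0), facing North
  R: turn right, now facing East
  F5: move forward 5, now at (row=5, col=5)
  F4: move forward 2/4 (blocked), now at (row=5, col=7)
  F3: move forward 0/3 (blocked), now at (row=5, col=7)
  F5: move forward 0/5 (blocked), now at (row=5, col=7)
  F4: move forward 0/4 (blocked), now at (row=5, col=7)
  R: turn right, now facing South
  F2: move forward 0/2 (blocked), now at (row=5, col=7)
  F3: move forward 0/3 (blocked), now at (row=5, col=7)
Final: (row=5, col=7), facing South

Answer: Final position: (row=5, col=7), facing South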